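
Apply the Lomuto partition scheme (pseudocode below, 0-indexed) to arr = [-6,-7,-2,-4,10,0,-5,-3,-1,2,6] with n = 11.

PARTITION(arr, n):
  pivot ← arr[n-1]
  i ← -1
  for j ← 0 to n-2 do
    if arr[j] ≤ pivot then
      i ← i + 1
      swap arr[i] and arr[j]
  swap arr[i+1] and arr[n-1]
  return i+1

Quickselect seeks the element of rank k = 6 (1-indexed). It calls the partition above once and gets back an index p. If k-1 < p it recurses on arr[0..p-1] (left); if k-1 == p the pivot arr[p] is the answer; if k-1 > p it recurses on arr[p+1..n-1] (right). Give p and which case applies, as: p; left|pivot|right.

9; left

pivot=6, i=-1
j=0: -6≤6, i=0, swap(0,0) ⇒ [-6,-7,-2,-4,10,0,-5,-3,-1,2,6]
j=1: -7≤6, i=1, swap(1,1) ⇒ [-6,-7,-2,-4,10,0,-5,-3,-1,2,6]
j=2: -2≤6, i=2, swap(2,2) ⇒ [-6,-7,-2,-4,10,0,-5,-3,-1,2,6]
j=3: -4≤6, i=3, swap(3,3) ⇒ [-6,-7,-2,-4,10,0,-5,-3,-1,2,6]
j=4: 10>6, skip
j=5: 0≤6, i=4, swap(4,5) ⇒ [-6,-7,-2,-4,0,10,-5,-3,-1,2,6]
j=6: -5≤6, i=5, swap(5,6) ⇒ [-6,-7,-2,-4,0,-5,10,-3,-1,2,6]
j=7: -3≤6, i=6, swap(6,7) ⇒ [-6,-7,-2,-4,0,-5,-3,10,-1,2,6]
j=8: -1≤6, i=7, swap(7,8) ⇒ [-6,-7,-2,-4,0,-5,-3,-1,10,2,6]
j=9: 2≤6, i=8, swap(8,9) ⇒ [-6,-7,-2,-4,0,-5,-3,-1,2,10,6]
swap(9,10) ⇒ [-6,-7,-2,-4,0,-5,-3,-1,2,6,10]; return 9
p = 9; k-1 = 5 < 9 ⇒ left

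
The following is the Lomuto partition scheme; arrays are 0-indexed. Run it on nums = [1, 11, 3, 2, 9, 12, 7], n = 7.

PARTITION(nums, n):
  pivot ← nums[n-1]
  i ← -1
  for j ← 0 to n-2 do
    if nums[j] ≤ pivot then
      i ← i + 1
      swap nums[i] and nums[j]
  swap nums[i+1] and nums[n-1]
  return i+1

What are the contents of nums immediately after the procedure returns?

pivot=7, i=-1
j=0: 1≤7, i=0, swap(0,0) ⇒ [1, 11, 3, 2, 9, 12, 7]
j=1: 11>7, skip
j=2: 3≤7, i=1, swap(1,2) ⇒ [1, 3, 11, 2, 9, 12, 7]
j=3: 2≤7, i=2, swap(2,3) ⇒ [1, 3, 2, 11, 9, 12, 7]
j=4: 9>7, skip
j=5: 12>7, skip
swap(3,6) ⇒ [1, 3, 2, 7, 9, 12, 11]; return 3

[1, 3, 2, 7, 9, 12, 11]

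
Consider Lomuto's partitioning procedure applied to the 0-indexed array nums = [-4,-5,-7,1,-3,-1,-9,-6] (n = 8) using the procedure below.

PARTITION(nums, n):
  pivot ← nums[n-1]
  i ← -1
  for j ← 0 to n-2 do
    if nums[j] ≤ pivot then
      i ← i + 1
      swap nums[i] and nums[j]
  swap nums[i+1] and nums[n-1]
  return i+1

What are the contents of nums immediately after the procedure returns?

[-7,-9,-6,1,-3,-1,-5,-4]

pivot = nums[7] = -6; i = -1
j=0: nums[0]=-4 > -6 → no swap
j=1: nums[1]=-5 > -6 → no swap
j=2: nums[2]=-7 ≤ -6 → i=0, swap nums[0],nums[2] → [-7,-5,-4,1,-3,-1,-9,-6]
j=3: nums[3]=1 > -6 → no swap
j=4: nums[4]=-3 > -6 → no swap
j=5: nums[5]=-1 > -6 → no swap
j=6: nums[6]=-9 ≤ -6 → i=1, swap nums[1],nums[6] → [-7,-9,-4,1,-3,-1,-5,-6]
final swap nums[2],nums[7] → [-7,-9,-6,1,-3,-1,-5,-4]; return 2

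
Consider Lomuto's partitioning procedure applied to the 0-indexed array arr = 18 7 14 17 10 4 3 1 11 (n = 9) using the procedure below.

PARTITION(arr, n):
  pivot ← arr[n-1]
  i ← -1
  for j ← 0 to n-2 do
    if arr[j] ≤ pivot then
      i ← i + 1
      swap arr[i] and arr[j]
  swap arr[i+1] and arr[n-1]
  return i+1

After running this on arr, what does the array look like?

pivot = arr[8] = 11; i = -1
j=0: arr[0]=18 > 11 → no swap
j=1: arr[1]=7 ≤ 11 → i=0, swap arr[0],arr[1] → 7 18 14 17 10 4 3 1 11
j=2: arr[2]=14 > 11 → no swap
j=3: arr[3]=17 > 11 → no swap
j=4: arr[4]=10 ≤ 11 → i=1, swap arr[1],arr[4] → 7 10 14 17 18 4 3 1 11
j=5: arr[5]=4 ≤ 11 → i=2, swap arr[2],arr[5] → 7 10 4 17 18 14 3 1 11
j=6: arr[6]=3 ≤ 11 → i=3, swap arr[3],arr[6] → 7 10 4 3 18 14 17 1 11
j=7: arr[7]=1 ≤ 11 → i=4, swap arr[4],arr[7] → 7 10 4 3 1 14 17 18 11
final swap arr[5],arr[8] → 7 10 4 3 1 11 17 18 14; return 5

7 10 4 3 1 11 17 18 14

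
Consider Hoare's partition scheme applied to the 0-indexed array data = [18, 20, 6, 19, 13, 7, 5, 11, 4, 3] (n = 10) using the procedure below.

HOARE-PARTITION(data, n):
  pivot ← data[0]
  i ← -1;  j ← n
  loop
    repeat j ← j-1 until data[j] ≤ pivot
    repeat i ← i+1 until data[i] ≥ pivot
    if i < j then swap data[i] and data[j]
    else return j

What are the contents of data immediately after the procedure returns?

pivot = data[0] = 18; i = -1, j = 10
j→9 (data[9]=3≤18), i→0 (data[0]=18≥18); i<j, swap → [3, 20, 6, 19, 13, 7, 5, 11, 4, 18]
j→8 (data[8]=4≤18), i→1 (data[1]=20≥18); i<j, swap → [3, 4, 6, 19, 13, 7, 5, 11, 20, 18]
j→7 (data[7]=11≤18), i→3 (data[3]=19≥18); i<j, swap → [3, 4, 6, 11, 13, 7, 5, 19, 20, 18]
j→6, i→7; i≥j, return j=6. data = [3, 4, 6, 11, 13, 7, 5, 19, 20, 18]

[3, 4, 6, 11, 13, 7, 5, 19, 20, 18]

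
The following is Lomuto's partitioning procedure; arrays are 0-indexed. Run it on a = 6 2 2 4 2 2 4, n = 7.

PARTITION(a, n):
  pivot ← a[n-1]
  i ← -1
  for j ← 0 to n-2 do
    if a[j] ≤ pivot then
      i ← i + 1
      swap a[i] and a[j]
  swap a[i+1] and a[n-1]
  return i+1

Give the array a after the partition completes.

2 2 4 2 2 4 6

pivot=4, i=-1
j=0: 6>4, skip
j=1: 2≤4, i=0, swap(0,1) ⇒ 2 6 2 4 2 2 4
j=2: 2≤4, i=1, swap(1,2) ⇒ 2 2 6 4 2 2 4
j=3: 4≤4, i=2, swap(2,3) ⇒ 2 2 4 6 2 2 4
j=4: 2≤4, i=3, swap(3,4) ⇒ 2 2 4 2 6 2 4
j=5: 2≤4, i=4, swap(4,5) ⇒ 2 2 4 2 2 6 4
swap(5,6) ⇒ 2 2 4 2 2 4 6; return 5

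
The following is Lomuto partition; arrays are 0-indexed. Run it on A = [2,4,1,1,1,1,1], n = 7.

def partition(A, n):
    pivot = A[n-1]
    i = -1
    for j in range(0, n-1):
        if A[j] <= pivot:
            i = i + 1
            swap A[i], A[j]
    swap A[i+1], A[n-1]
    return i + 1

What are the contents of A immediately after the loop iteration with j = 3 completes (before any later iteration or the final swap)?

pivot = A[6] = 1; i = -1
j=0: A[0]=2 > 1 → no swap
j=1: A[1]=4 > 1 → no swap
j=2: A[2]=1 ≤ 1 → i=0, swap A[0],A[2] → [1,4,2,1,1,1,1]
j=3: A[3]=1 ≤ 1 → i=1, swap A[1],A[3] → [1,1,2,4,1,1,1]
(after j=3) A = [1,1,2,4,1,1,1]

[1,1,2,4,1,1,1]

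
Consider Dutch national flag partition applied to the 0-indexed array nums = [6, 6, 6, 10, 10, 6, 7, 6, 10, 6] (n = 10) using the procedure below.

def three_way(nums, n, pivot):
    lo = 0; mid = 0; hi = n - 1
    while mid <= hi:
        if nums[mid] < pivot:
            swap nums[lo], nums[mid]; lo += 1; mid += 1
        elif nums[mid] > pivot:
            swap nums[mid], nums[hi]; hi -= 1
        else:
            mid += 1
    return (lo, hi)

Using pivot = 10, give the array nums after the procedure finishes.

[6, 6, 6, 6, 7, 6, 6, 10, 10, 10]

pivot = 10; lo=0, mid=0, hi=9
nums[mid]=6<10: swap nums[0],nums[0]; lo=1,mid=1 → [6, 6, 6, 10, 10, 6, 7, 6, 10, 6]
nums[mid]=6<10: swap nums[1],nums[1]; lo=2,mid=2 → [6, 6, 6, 10, 10, 6, 7, 6, 10, 6]
nums[mid]=6<10: swap nums[2],nums[2]; lo=3,mid=3 → [6, 6, 6, 10, 10, 6, 7, 6, 10, 6]
nums[mid]=10=10: mid=4
nums[mid]=10=10: mid=5
nums[mid]=6<10: swap nums[3],nums[5]; lo=4,mid=6 → [6, 6, 6, 6, 10, 10, 7, 6, 10, 6]
nums[mid]=7<10: swap nums[4],nums[6]; lo=5,mid=7 → [6, 6, 6, 6, 7, 10, 10, 6, 10, 6]
nums[mid]=6<10: swap nums[5],nums[7]; lo=6,mid=8 → [6, 6, 6, 6, 7, 6, 10, 10, 10, 6]
nums[mid]=10=10: mid=9
nums[mid]=6<10: swap nums[6],nums[9]; lo=7,mid=10 → [6, 6, 6, 6, 7, 6, 6, 10, 10, 10]
end: lo=7, hi=9; nums = [6, 6, 6, 6, 7, 6, 6, 10, 10, 10]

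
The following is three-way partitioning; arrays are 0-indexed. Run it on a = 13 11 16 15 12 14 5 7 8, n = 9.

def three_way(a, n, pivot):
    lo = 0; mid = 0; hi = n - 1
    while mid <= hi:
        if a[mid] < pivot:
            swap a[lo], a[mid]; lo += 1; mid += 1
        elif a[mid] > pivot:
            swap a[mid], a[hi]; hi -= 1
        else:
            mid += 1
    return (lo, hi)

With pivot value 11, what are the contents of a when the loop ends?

pivot = 11; lo=0, mid=0, hi=8
a[mid]=13>11: swap a[0],a[8]; hi=7 → 8 11 16 15 12 14 5 7 13
a[mid]=8<11: swap a[0],a[0]; lo=1,mid=1 → 8 11 16 15 12 14 5 7 13
a[mid]=11=11: mid=2
a[mid]=16>11: swap a[2],a[7]; hi=6 → 8 11 7 15 12 14 5 16 13
a[mid]=7<11: swap a[1],a[2]; lo=2,mid=3 → 8 7 11 15 12 14 5 16 13
a[mid]=15>11: swap a[3],a[6]; hi=5 → 8 7 11 5 12 14 15 16 13
a[mid]=5<11: swap a[2],a[3]; lo=3,mid=4 → 8 7 5 11 12 14 15 16 13
a[mid]=12>11: swap a[4],a[5]; hi=4 → 8 7 5 11 14 12 15 16 13
a[mid]=14>11: swap a[4],a[4]; hi=3 → 8 7 5 11 14 12 15 16 13
end: lo=3, hi=3; a = 8 7 5 11 14 12 15 16 13

8 7 5 11 14 12 15 16 13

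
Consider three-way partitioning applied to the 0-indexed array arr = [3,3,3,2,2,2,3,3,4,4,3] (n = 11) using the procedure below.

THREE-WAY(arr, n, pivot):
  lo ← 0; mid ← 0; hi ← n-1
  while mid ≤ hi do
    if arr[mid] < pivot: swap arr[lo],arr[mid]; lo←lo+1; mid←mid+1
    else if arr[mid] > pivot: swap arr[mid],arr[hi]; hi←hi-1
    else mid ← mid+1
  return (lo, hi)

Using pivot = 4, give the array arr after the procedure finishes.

pivot = 4; lo=0, mid=0, hi=10
arr[mid]=3<4: swap arr[0],arr[0]; lo=1,mid=1 → [3,3,3,2,2,2,3,3,4,4,3]
arr[mid]=3<4: swap arr[1],arr[1]; lo=2,mid=2 → [3,3,3,2,2,2,3,3,4,4,3]
arr[mid]=3<4: swap arr[2],arr[2]; lo=3,mid=3 → [3,3,3,2,2,2,3,3,4,4,3]
arr[mid]=2<4: swap arr[3],arr[3]; lo=4,mid=4 → [3,3,3,2,2,2,3,3,4,4,3]
arr[mid]=2<4: swap arr[4],arr[4]; lo=5,mid=5 → [3,3,3,2,2,2,3,3,4,4,3]
arr[mid]=2<4: swap arr[5],arr[5]; lo=6,mid=6 → [3,3,3,2,2,2,3,3,4,4,3]
arr[mid]=3<4: swap arr[6],arr[6]; lo=7,mid=7 → [3,3,3,2,2,2,3,3,4,4,3]
arr[mid]=3<4: swap arr[7],arr[7]; lo=8,mid=8 → [3,3,3,2,2,2,3,3,4,4,3]
arr[mid]=4=4: mid=9
arr[mid]=4=4: mid=10
arr[mid]=3<4: swap arr[8],arr[10]; lo=9,mid=11 → [3,3,3,2,2,2,3,3,3,4,4]
end: lo=9, hi=10; arr = [3,3,3,2,2,2,3,3,3,4,4]

[3,3,3,2,2,2,3,3,3,4,4]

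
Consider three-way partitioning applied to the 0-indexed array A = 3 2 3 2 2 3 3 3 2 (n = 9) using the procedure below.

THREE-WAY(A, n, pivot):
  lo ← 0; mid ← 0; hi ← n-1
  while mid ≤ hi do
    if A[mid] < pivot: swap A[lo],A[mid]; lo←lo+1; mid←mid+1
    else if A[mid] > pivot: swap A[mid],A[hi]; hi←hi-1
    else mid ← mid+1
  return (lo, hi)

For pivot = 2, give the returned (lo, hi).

pivot = 2; lo=0, mid=0, hi=8
A[mid]=3>2: swap A[0],A[8]; hi=7 → 2 2 3 2 2 3 3 3 3
A[mid]=2=2: mid=1
A[mid]=2=2: mid=2
A[mid]=3>2: swap A[2],A[7]; hi=6 → 2 2 3 2 2 3 3 3 3
A[mid]=3>2: swap A[2],A[6]; hi=5 → 2 2 3 2 2 3 3 3 3
A[mid]=3>2: swap A[2],A[5]; hi=4 → 2 2 3 2 2 3 3 3 3
A[mid]=3>2: swap A[2],A[4]; hi=3 → 2 2 2 2 3 3 3 3 3
A[mid]=2=2: mid=3
A[mid]=2=2: mid=4
end: lo=0, hi=3; A = 2 2 2 2 3 3 3 3 3

(0, 3)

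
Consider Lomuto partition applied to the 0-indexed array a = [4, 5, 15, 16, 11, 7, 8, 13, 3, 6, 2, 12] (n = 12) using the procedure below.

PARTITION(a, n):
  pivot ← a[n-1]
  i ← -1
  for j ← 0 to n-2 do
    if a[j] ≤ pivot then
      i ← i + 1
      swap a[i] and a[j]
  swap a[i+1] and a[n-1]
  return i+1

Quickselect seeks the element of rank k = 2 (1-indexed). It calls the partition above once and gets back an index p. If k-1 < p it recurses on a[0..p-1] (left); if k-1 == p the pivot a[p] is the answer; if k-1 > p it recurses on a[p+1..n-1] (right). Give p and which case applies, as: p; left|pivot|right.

8; left

pivot = a[11] = 12; i = -1
j=0: a[0]=4 ≤ 12 → i=0, swap a[0],a[0] (no change) → [4, 5, 15, 16, 11, 7, 8, 13, 3, 6, 2, 12]
j=1: a[1]=5 ≤ 12 → i=1, swap a[1],a[1] (no change) → [4, 5, 15, 16, 11, 7, 8, 13, 3, 6, 2, 12]
j=2: a[2]=15 > 12 → no swap
j=3: a[3]=16 > 12 → no swap
j=4: a[4]=11 ≤ 12 → i=2, swap a[2],a[4] → [4, 5, 11, 16, 15, 7, 8, 13, 3, 6, 2, 12]
j=5: a[5]=7 ≤ 12 → i=3, swap a[3],a[5] → [4, 5, 11, 7, 15, 16, 8, 13, 3, 6, 2, 12]
j=6: a[6]=8 ≤ 12 → i=4, swap a[4],a[6] → [4, 5, 11, 7, 8, 16, 15, 13, 3, 6, 2, 12]
j=7: a[7]=13 > 12 → no swap
j=8: a[8]=3 ≤ 12 → i=5, swap a[5],a[8] → [4, 5, 11, 7, 8, 3, 15, 13, 16, 6, 2, 12]
j=9: a[9]=6 ≤ 12 → i=6, swap a[6],a[9] → [4, 5, 11, 7, 8, 3, 6, 13, 16, 15, 2, 12]
j=10: a[10]=2 ≤ 12 → i=7, swap a[7],a[10] → [4, 5, 11, 7, 8, 3, 6, 2, 16, 15, 13, 12]
final swap a[8],a[11] → [4, 5, 11, 7, 8, 3, 6, 2, 12, 15, 13, 16]; return 8
p = 8; k-1 = 1 < 8 ⇒ left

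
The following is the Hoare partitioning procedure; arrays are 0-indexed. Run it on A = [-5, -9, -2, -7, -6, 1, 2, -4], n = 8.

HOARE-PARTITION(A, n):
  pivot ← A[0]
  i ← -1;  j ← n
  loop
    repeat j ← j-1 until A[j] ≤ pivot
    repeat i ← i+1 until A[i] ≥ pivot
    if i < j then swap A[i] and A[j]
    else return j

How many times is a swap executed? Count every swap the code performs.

pivot=-5
j stops at 4 (-6), i stops at 0 (-5); swap ⇒ [-6, -9, -2, -7, -5, 1, 2, -4]
j stops at 3 (-7), i stops at 2 (-2); swap ⇒ [-6, -9, -7, -2, -5, 1, 2, -4]
j stops at 2, i stops at 3; i≥j ⇒ return 2. A=[-6, -9, -7, -2, -5, 1, 2, -4]

2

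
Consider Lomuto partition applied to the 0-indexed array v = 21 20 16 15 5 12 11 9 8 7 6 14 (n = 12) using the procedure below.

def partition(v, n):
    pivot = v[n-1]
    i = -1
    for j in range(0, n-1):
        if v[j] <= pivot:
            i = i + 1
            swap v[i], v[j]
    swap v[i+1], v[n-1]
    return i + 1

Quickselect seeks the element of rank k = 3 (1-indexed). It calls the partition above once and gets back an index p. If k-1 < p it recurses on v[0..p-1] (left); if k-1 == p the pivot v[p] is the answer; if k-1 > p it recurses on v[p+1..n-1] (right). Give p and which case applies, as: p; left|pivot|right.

7; left

pivot=14, i=-1
j=0: 21>14, skip
j=1: 20>14, skip
j=2: 16>14, skip
j=3: 15>14, skip
j=4: 5≤14, i=0, swap(0,4) ⇒ 5 20 16 15 21 12 11 9 8 7 6 14
j=5: 12≤14, i=1, swap(1,5) ⇒ 5 12 16 15 21 20 11 9 8 7 6 14
j=6: 11≤14, i=2, swap(2,6) ⇒ 5 12 11 15 21 20 16 9 8 7 6 14
j=7: 9≤14, i=3, swap(3,7) ⇒ 5 12 11 9 21 20 16 15 8 7 6 14
j=8: 8≤14, i=4, swap(4,8) ⇒ 5 12 11 9 8 20 16 15 21 7 6 14
j=9: 7≤14, i=5, swap(5,9) ⇒ 5 12 11 9 8 7 16 15 21 20 6 14
j=10: 6≤14, i=6, swap(6,10) ⇒ 5 12 11 9 8 7 6 15 21 20 16 14
swap(7,11) ⇒ 5 12 11 9 8 7 6 14 21 20 16 15; return 7
p = 7; k-1 = 2 < 7 ⇒ left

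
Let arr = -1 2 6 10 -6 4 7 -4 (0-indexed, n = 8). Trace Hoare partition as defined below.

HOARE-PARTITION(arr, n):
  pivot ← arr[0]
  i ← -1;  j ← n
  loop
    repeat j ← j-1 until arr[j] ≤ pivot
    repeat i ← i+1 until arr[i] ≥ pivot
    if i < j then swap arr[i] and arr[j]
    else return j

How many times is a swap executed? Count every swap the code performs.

2

pivot=-1
j stops at 7 (-4), i stops at 0 (-1); swap ⇒ -4 2 6 10 -6 4 7 -1
j stops at 4 (-6), i stops at 1 (2); swap ⇒ -4 -6 6 10 2 4 7 -1
j stops at 1, i stops at 2; i≥j ⇒ return 1. arr=-4 -6 6 10 2 4 7 -1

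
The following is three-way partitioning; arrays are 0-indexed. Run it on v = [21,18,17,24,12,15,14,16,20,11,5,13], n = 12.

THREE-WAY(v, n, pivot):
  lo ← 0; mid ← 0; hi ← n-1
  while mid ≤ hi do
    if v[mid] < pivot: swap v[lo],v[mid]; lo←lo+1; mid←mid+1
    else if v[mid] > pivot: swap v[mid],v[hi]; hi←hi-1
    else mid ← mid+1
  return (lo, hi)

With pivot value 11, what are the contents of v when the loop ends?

lo=0 mid=0 hi=11
21>11: swap(0,11), hi=10 ⇒ [13,18,17,24,12,15,14,16,20,11,5,21]
13>11: swap(0,10), hi=9 ⇒ [5,18,17,24,12,15,14,16,20,11,13,21]
5<11: swap(0,0), lo=1 mid=1 ⇒ [5,18,17,24,12,15,14,16,20,11,13,21]
18>11: swap(1,9), hi=8 ⇒ [5,11,17,24,12,15,14,16,20,18,13,21]
11=11: mid=2
17>11: swap(2,8), hi=7 ⇒ [5,11,20,24,12,15,14,16,17,18,13,21]
20>11: swap(2,7), hi=6 ⇒ [5,11,16,24,12,15,14,20,17,18,13,21]
16>11: swap(2,6), hi=5 ⇒ [5,11,14,24,12,15,16,20,17,18,13,21]
14>11: swap(2,5), hi=4 ⇒ [5,11,15,24,12,14,16,20,17,18,13,21]
15>11: swap(2,4), hi=3 ⇒ [5,11,12,24,15,14,16,20,17,18,13,21]
12>11: swap(2,3), hi=2 ⇒ [5,11,24,12,15,14,16,20,17,18,13,21]
24>11: swap(2,2), hi=1 ⇒ [5,11,24,12,15,14,16,20,17,18,13,21]
done. lo=1 hi=1; v=[5,11,24,12,15,14,16,20,17,18,13,21]

[5,11,24,12,15,14,16,20,17,18,13,21]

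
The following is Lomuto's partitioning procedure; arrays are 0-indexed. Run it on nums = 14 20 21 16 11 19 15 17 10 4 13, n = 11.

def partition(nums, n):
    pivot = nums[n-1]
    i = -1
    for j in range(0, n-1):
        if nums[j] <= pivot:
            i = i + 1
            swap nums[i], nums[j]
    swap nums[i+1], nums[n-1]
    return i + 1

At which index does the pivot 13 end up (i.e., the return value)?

3

pivot=13, i=-1
j=0: 14>13, skip
j=1: 20>13, skip
j=2: 21>13, skip
j=3: 16>13, skip
j=4: 11≤13, i=0, swap(0,4) ⇒ 11 20 21 16 14 19 15 17 10 4 13
j=5: 19>13, skip
j=6: 15>13, skip
j=7: 17>13, skip
j=8: 10≤13, i=1, swap(1,8) ⇒ 11 10 21 16 14 19 15 17 20 4 13
j=9: 4≤13, i=2, swap(2,9) ⇒ 11 10 4 16 14 19 15 17 20 21 13
swap(3,10) ⇒ 11 10 4 13 14 19 15 17 20 21 16; return 3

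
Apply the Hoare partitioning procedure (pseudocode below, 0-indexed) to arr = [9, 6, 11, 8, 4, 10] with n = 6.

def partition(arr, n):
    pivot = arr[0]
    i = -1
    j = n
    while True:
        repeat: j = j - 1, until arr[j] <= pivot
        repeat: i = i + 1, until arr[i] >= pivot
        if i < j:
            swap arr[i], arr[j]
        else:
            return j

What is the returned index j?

pivot = arr[0] = 9; i = -1, j = 6
j→4 (arr[4]=4≤9), i→0 (arr[0]=9≥9); i<j, swap → [4, 6, 11, 8, 9, 10]
j→3 (arr[3]=8≤9), i→2 (arr[2]=11≥9); i<j, swap → [4, 6, 8, 11, 9, 10]
j→2, i→3; i≥j, return j=2. arr = [4, 6, 8, 11, 9, 10]

2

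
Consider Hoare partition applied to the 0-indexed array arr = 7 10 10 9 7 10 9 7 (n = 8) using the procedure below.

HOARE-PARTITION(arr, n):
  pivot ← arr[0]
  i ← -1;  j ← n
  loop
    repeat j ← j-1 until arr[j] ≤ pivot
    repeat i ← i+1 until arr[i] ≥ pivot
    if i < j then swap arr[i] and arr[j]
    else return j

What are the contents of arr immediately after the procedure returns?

7 7 10 9 10 10 9 7

pivot=7
j stops at 7 (7), i stops at 0 (7); swap ⇒ 7 10 10 9 7 10 9 7
j stops at 4 (7), i stops at 1 (10); swap ⇒ 7 7 10 9 10 10 9 7
j stops at 1, i stops at 2; i≥j ⇒ return 1. arr=7 7 10 9 10 10 9 7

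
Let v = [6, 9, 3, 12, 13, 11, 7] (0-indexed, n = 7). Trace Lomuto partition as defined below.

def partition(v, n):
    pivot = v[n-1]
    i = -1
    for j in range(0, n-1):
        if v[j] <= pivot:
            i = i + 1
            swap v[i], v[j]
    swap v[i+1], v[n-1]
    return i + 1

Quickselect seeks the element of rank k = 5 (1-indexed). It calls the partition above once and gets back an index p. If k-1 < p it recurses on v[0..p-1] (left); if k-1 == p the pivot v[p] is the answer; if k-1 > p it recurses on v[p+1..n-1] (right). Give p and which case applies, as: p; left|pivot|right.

pivot=7, i=-1
j=0: 6≤7, i=0, swap(0,0) ⇒ [6, 9, 3, 12, 13, 11, 7]
j=1: 9>7, skip
j=2: 3≤7, i=1, swap(1,2) ⇒ [6, 3, 9, 12, 13, 11, 7]
j=3: 12>7, skip
j=4: 13>7, skip
j=5: 11>7, skip
swap(2,6) ⇒ [6, 3, 7, 12, 13, 11, 9]; return 2
p = 2; k-1 = 4 > 2 ⇒ right

2; right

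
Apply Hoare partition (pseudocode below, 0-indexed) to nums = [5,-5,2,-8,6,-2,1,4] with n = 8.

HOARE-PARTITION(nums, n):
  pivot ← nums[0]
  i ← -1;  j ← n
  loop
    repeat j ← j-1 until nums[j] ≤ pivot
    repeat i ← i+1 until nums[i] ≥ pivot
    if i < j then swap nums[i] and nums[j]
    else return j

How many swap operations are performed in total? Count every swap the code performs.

pivot = nums[0] = 5; i = -1, j = 8
j→7 (nums[7]=4≤5), i→0 (nums[0]=5≥5); i<j, swap → [4,-5,2,-8,6,-2,1,5]
j→6 (nums[6]=1≤5), i→4 (nums[4]=6≥5); i<j, swap → [4,-5,2,-8,1,-2,6,5]
j→5, i→6; i≥j, return j=5. nums = [4,-5,2,-8,1,-2,6,5]

2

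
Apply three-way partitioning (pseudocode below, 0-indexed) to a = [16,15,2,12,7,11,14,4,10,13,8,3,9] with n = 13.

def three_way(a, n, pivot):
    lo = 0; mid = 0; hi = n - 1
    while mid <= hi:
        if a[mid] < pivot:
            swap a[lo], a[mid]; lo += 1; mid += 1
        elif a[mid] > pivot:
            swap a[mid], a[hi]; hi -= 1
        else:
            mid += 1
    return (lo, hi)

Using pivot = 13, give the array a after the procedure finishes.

lo=0 mid=0 hi=12
16>13: swap(0,12), hi=11 ⇒ [9,15,2,12,7,11,14,4,10,13,8,3,16]
9<13: swap(0,0), lo=1 mid=1 ⇒ [9,15,2,12,7,11,14,4,10,13,8,3,16]
15>13: swap(1,11), hi=10 ⇒ [9,3,2,12,7,11,14,4,10,13,8,15,16]
3<13: swap(1,1), lo=2 mid=2 ⇒ [9,3,2,12,7,11,14,4,10,13,8,15,16]
2<13: swap(2,2), lo=3 mid=3 ⇒ [9,3,2,12,7,11,14,4,10,13,8,15,16]
12<13: swap(3,3), lo=4 mid=4 ⇒ [9,3,2,12,7,11,14,4,10,13,8,15,16]
7<13: swap(4,4), lo=5 mid=5 ⇒ [9,3,2,12,7,11,14,4,10,13,8,15,16]
11<13: swap(5,5), lo=6 mid=6 ⇒ [9,3,2,12,7,11,14,4,10,13,8,15,16]
14>13: swap(6,10), hi=9 ⇒ [9,3,2,12,7,11,8,4,10,13,14,15,16]
8<13: swap(6,6), lo=7 mid=7 ⇒ [9,3,2,12,7,11,8,4,10,13,14,15,16]
4<13: swap(7,7), lo=8 mid=8 ⇒ [9,3,2,12,7,11,8,4,10,13,14,15,16]
10<13: swap(8,8), lo=9 mid=9 ⇒ [9,3,2,12,7,11,8,4,10,13,14,15,16]
13=13: mid=10
done. lo=9 hi=9; a=[9,3,2,12,7,11,8,4,10,13,14,15,16]

[9,3,2,12,7,11,8,4,10,13,14,15,16]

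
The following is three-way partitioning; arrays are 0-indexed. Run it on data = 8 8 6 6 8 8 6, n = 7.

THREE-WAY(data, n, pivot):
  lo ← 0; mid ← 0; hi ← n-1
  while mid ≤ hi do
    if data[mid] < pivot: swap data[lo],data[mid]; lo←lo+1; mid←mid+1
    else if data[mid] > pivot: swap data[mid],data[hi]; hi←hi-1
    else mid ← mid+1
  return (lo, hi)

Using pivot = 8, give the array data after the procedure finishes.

pivot = 8; lo=0, mid=0, hi=6
data[mid]=8=8: mid=1
data[mid]=8=8: mid=2
data[mid]=6<8: swap data[0],data[2]; lo=1,mid=3 → 6 8 8 6 8 8 6
data[mid]=6<8: swap data[1],data[3]; lo=2,mid=4 → 6 6 8 8 8 8 6
data[mid]=8=8: mid=5
data[mid]=8=8: mid=6
data[mid]=6<8: swap data[2],data[6]; lo=3,mid=7 → 6 6 6 8 8 8 8
end: lo=3, hi=6; data = 6 6 6 8 8 8 8

6 6 6 8 8 8 8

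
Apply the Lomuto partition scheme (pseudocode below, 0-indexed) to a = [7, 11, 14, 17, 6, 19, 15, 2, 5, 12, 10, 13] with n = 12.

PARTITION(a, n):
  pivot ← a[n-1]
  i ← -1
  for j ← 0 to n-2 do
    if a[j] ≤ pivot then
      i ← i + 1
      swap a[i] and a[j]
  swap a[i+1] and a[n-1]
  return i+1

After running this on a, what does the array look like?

pivot = a[11] = 13; i = -1
j=0: a[0]=7 ≤ 13 → i=0, swap a[0],a[0] (no change) → [7, 11, 14, 17, 6, 19, 15, 2, 5, 12, 10, 13]
j=1: a[1]=11 ≤ 13 → i=1, swap a[1],a[1] (no change) → [7, 11, 14, 17, 6, 19, 15, 2, 5, 12, 10, 13]
j=2: a[2]=14 > 13 → no swap
j=3: a[3]=17 > 13 → no swap
j=4: a[4]=6 ≤ 13 → i=2, swap a[2],a[4] → [7, 11, 6, 17, 14, 19, 15, 2, 5, 12, 10, 13]
j=5: a[5]=19 > 13 → no swap
j=6: a[6]=15 > 13 → no swap
j=7: a[7]=2 ≤ 13 → i=3, swap a[3],a[7] → [7, 11, 6, 2, 14, 19, 15, 17, 5, 12, 10, 13]
j=8: a[8]=5 ≤ 13 → i=4, swap a[4],a[8] → [7, 11, 6, 2, 5, 19, 15, 17, 14, 12, 10, 13]
j=9: a[9]=12 ≤ 13 → i=5, swap a[5],a[9] → [7, 11, 6, 2, 5, 12, 15, 17, 14, 19, 10, 13]
j=10: a[10]=10 ≤ 13 → i=6, swap a[6],a[10] → [7, 11, 6, 2, 5, 12, 10, 17, 14, 19, 15, 13]
final swap a[7],a[11] → [7, 11, 6, 2, 5, 12, 10, 13, 14, 19, 15, 17]; return 7

[7, 11, 6, 2, 5, 12, 10, 13, 14, 19, 15, 17]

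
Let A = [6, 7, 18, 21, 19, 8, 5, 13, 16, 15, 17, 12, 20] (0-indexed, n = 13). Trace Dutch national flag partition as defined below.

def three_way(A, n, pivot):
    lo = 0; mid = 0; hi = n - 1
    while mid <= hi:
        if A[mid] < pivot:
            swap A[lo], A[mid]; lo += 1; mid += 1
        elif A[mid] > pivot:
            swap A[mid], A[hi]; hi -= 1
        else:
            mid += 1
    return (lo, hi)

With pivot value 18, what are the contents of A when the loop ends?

[6, 7, 12, 17, 8, 5, 13, 16, 15, 18, 19, 20, 21]

lo=0 mid=0 hi=12
6<18: swap(0,0), lo=1 mid=1 ⇒ [6, 7, 18, 21, 19, 8, 5, 13, 16, 15, 17, 12, 20]
7<18: swap(1,1), lo=2 mid=2 ⇒ [6, 7, 18, 21, 19, 8, 5, 13, 16, 15, 17, 12, 20]
18=18: mid=3
21>18: swap(3,12), hi=11 ⇒ [6, 7, 18, 20, 19, 8, 5, 13, 16, 15, 17, 12, 21]
20>18: swap(3,11), hi=10 ⇒ [6, 7, 18, 12, 19, 8, 5, 13, 16, 15, 17, 20, 21]
12<18: swap(2,3), lo=3 mid=4 ⇒ [6, 7, 12, 18, 19, 8, 5, 13, 16, 15, 17, 20, 21]
19>18: swap(4,10), hi=9 ⇒ [6, 7, 12, 18, 17, 8, 5, 13, 16, 15, 19, 20, 21]
17<18: swap(3,4), lo=4 mid=5 ⇒ [6, 7, 12, 17, 18, 8, 5, 13, 16, 15, 19, 20, 21]
8<18: swap(4,5), lo=5 mid=6 ⇒ [6, 7, 12, 17, 8, 18, 5, 13, 16, 15, 19, 20, 21]
5<18: swap(5,6), lo=6 mid=7 ⇒ [6, 7, 12, 17, 8, 5, 18, 13, 16, 15, 19, 20, 21]
13<18: swap(6,7), lo=7 mid=8 ⇒ [6, 7, 12, 17, 8, 5, 13, 18, 16, 15, 19, 20, 21]
16<18: swap(7,8), lo=8 mid=9 ⇒ [6, 7, 12, 17, 8, 5, 13, 16, 18, 15, 19, 20, 21]
15<18: swap(8,9), lo=9 mid=10 ⇒ [6, 7, 12, 17, 8, 5, 13, 16, 15, 18, 19, 20, 21]
done. lo=9 hi=9; A=[6, 7, 12, 17, 8, 5, 13, 16, 15, 18, 19, 20, 21]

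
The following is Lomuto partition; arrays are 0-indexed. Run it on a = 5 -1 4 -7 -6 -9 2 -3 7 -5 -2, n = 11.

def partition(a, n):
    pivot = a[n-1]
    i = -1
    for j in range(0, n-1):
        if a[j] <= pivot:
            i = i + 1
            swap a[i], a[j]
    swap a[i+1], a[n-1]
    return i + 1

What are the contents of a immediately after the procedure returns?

pivot = a[10] = -2; i = -1
j=0: a[0]=5 > -2 → no swap
j=1: a[1]=-1 > -2 → no swap
j=2: a[2]=4 > -2 → no swap
j=3: a[3]=-7 ≤ -2 → i=0, swap a[0],a[3] → -7 -1 4 5 -6 -9 2 -3 7 -5 -2
j=4: a[4]=-6 ≤ -2 → i=1, swap a[1],a[4] → -7 -6 4 5 -1 -9 2 -3 7 -5 -2
j=5: a[5]=-9 ≤ -2 → i=2, swap a[2],a[5] → -7 -6 -9 5 -1 4 2 -3 7 -5 -2
j=6: a[6]=2 > -2 → no swap
j=7: a[7]=-3 ≤ -2 → i=3, swap a[3],a[7] → -7 -6 -9 -3 -1 4 2 5 7 -5 -2
j=8: a[8]=7 > -2 → no swap
j=9: a[9]=-5 ≤ -2 → i=4, swap a[4],a[9] → -7 -6 -9 -3 -5 4 2 5 7 -1 -2
final swap a[5],a[10] → -7 -6 -9 -3 -5 -2 2 5 7 -1 4; return 5

-7 -6 -9 -3 -5 -2 2 5 7 -1 4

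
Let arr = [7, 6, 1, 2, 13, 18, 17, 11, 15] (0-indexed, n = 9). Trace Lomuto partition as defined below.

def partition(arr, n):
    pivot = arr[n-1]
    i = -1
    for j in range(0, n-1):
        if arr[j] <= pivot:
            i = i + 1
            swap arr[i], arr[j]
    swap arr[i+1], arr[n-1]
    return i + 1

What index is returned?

6

pivot=15, i=-1
j=0: 7≤15, i=0, swap(0,0) ⇒ [7, 6, 1, 2, 13, 18, 17, 11, 15]
j=1: 6≤15, i=1, swap(1,1) ⇒ [7, 6, 1, 2, 13, 18, 17, 11, 15]
j=2: 1≤15, i=2, swap(2,2) ⇒ [7, 6, 1, 2, 13, 18, 17, 11, 15]
j=3: 2≤15, i=3, swap(3,3) ⇒ [7, 6, 1, 2, 13, 18, 17, 11, 15]
j=4: 13≤15, i=4, swap(4,4) ⇒ [7, 6, 1, 2, 13, 18, 17, 11, 15]
j=5: 18>15, skip
j=6: 17>15, skip
j=7: 11≤15, i=5, swap(5,7) ⇒ [7, 6, 1, 2, 13, 11, 17, 18, 15]
swap(6,8) ⇒ [7, 6, 1, 2, 13, 11, 15, 18, 17]; return 6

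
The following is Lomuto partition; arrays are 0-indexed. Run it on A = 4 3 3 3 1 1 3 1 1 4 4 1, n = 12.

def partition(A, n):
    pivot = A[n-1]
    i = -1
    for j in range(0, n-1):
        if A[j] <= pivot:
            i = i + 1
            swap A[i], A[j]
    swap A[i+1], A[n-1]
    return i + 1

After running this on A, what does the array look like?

1 1 1 1 1 3 3 3 3 4 4 4

pivot = A[11] = 1; i = -1
j=0: A[0]=4 > 1 → no swap
j=1: A[1]=3 > 1 → no swap
j=2: A[2]=3 > 1 → no swap
j=3: A[3]=3 > 1 → no swap
j=4: A[4]=1 ≤ 1 → i=0, swap A[0],A[4] → 1 3 3 3 4 1 3 1 1 4 4 1
j=5: A[5]=1 ≤ 1 → i=1, swap A[1],A[5] → 1 1 3 3 4 3 3 1 1 4 4 1
j=6: A[6]=3 > 1 → no swap
j=7: A[7]=1 ≤ 1 → i=2, swap A[2],A[7] → 1 1 1 3 4 3 3 3 1 4 4 1
j=8: A[8]=1 ≤ 1 → i=3, swap A[3],A[8] → 1 1 1 1 4 3 3 3 3 4 4 1
j=9: A[9]=4 > 1 → no swap
j=10: A[10]=4 > 1 → no swap
final swap A[4],A[11] → 1 1 1 1 1 3 3 3 3 4 4 4; return 4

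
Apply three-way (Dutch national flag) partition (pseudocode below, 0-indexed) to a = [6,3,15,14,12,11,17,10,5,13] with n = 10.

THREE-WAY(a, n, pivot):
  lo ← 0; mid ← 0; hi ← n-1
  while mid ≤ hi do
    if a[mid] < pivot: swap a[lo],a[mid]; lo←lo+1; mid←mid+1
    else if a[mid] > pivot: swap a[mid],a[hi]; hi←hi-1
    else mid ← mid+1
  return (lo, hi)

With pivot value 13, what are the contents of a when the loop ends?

[6,3,5,12,11,10,13,17,14,15]

lo=0 mid=0 hi=9
6<13: swap(0,0), lo=1 mid=1 ⇒ [6,3,15,14,12,11,17,10,5,13]
3<13: swap(1,1), lo=2 mid=2 ⇒ [6,3,15,14,12,11,17,10,5,13]
15>13: swap(2,9), hi=8 ⇒ [6,3,13,14,12,11,17,10,5,15]
13=13: mid=3
14>13: swap(3,8), hi=7 ⇒ [6,3,13,5,12,11,17,10,14,15]
5<13: swap(2,3), lo=3 mid=4 ⇒ [6,3,5,13,12,11,17,10,14,15]
12<13: swap(3,4), lo=4 mid=5 ⇒ [6,3,5,12,13,11,17,10,14,15]
11<13: swap(4,5), lo=5 mid=6 ⇒ [6,3,5,12,11,13,17,10,14,15]
17>13: swap(6,7), hi=6 ⇒ [6,3,5,12,11,13,10,17,14,15]
10<13: swap(5,6), lo=6 mid=7 ⇒ [6,3,5,12,11,10,13,17,14,15]
done. lo=6 hi=6; a=[6,3,5,12,11,10,13,17,14,15]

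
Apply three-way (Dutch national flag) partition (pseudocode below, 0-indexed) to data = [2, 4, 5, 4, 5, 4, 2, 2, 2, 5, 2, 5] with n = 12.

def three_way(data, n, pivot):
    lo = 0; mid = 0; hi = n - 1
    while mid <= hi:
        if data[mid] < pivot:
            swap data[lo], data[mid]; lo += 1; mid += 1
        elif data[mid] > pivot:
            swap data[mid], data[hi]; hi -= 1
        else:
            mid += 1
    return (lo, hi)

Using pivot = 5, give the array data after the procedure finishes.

pivot = 5; lo=0, mid=0, hi=11
data[mid]=2<5: swap data[0],data[0]; lo=1,mid=1 → [2, 4, 5, 4, 5, 4, 2, 2, 2, 5, 2, 5]
data[mid]=4<5: swap data[1],data[1]; lo=2,mid=2 → [2, 4, 5, 4, 5, 4, 2, 2, 2, 5, 2, 5]
data[mid]=5=5: mid=3
data[mid]=4<5: swap data[2],data[3]; lo=3,mid=4 → [2, 4, 4, 5, 5, 4, 2, 2, 2, 5, 2, 5]
data[mid]=5=5: mid=5
data[mid]=4<5: swap data[3],data[5]; lo=4,mid=6 → [2, 4, 4, 4, 5, 5, 2, 2, 2, 5, 2, 5]
data[mid]=2<5: swap data[4],data[6]; lo=5,mid=7 → [2, 4, 4, 4, 2, 5, 5, 2, 2, 5, 2, 5]
data[mid]=2<5: swap data[5],data[7]; lo=6,mid=8 → [2, 4, 4, 4, 2, 2, 5, 5, 2, 5, 2, 5]
data[mid]=2<5: swap data[6],data[8]; lo=7,mid=9 → [2, 4, 4, 4, 2, 2, 2, 5, 5, 5, 2, 5]
data[mid]=5=5: mid=10
data[mid]=2<5: swap data[7],data[10]; lo=8,mid=11 → [2, 4, 4, 4, 2, 2, 2, 2, 5, 5, 5, 5]
data[mid]=5=5: mid=12
end: lo=8, hi=11; data = [2, 4, 4, 4, 2, 2, 2, 2, 5, 5, 5, 5]

[2, 4, 4, 4, 2, 2, 2, 2, 5, 5, 5, 5]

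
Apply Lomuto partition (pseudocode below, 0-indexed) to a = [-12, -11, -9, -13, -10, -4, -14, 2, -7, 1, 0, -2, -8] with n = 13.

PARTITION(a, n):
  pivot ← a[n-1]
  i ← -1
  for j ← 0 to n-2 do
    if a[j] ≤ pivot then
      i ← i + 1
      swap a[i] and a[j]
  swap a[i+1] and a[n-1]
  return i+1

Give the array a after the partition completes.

pivot=-8, i=-1
j=0: -12≤-8, i=0, swap(0,0) ⇒ [-12, -11, -9, -13, -10, -4, -14, 2, -7, 1, 0, -2, -8]
j=1: -11≤-8, i=1, swap(1,1) ⇒ [-12, -11, -9, -13, -10, -4, -14, 2, -7, 1, 0, -2, -8]
j=2: -9≤-8, i=2, swap(2,2) ⇒ [-12, -11, -9, -13, -10, -4, -14, 2, -7, 1, 0, -2, -8]
j=3: -13≤-8, i=3, swap(3,3) ⇒ [-12, -11, -9, -13, -10, -4, -14, 2, -7, 1, 0, -2, -8]
j=4: -10≤-8, i=4, swap(4,4) ⇒ [-12, -11, -9, -13, -10, -4, -14, 2, -7, 1, 0, -2, -8]
j=5: -4>-8, skip
j=6: -14≤-8, i=5, swap(5,6) ⇒ [-12, -11, -9, -13, -10, -14, -4, 2, -7, 1, 0, -2, -8]
j=7: 2>-8, skip
j=8: -7>-8, skip
j=9: 1>-8, skip
j=10: 0>-8, skip
j=11: -2>-8, skip
swap(6,12) ⇒ [-12, -11, -9, -13, -10, -14, -8, 2, -7, 1, 0, -2, -4]; return 6

[-12, -11, -9, -13, -10, -14, -8, 2, -7, 1, 0, -2, -4]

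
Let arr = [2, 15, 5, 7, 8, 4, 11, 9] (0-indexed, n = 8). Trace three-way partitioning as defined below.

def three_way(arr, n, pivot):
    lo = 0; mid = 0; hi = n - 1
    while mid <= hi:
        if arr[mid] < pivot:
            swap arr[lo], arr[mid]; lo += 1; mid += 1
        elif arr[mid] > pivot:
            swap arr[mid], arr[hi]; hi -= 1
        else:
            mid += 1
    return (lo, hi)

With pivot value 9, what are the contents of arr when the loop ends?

pivot = 9; lo=0, mid=0, hi=7
arr[mid]=2<9: swap arr[0],arr[0]; lo=1,mid=1 → [2, 15, 5, 7, 8, 4, 11, 9]
arr[mid]=15>9: swap arr[1],arr[7]; hi=6 → [2, 9, 5, 7, 8, 4, 11, 15]
arr[mid]=9=9: mid=2
arr[mid]=5<9: swap arr[1],arr[2]; lo=2,mid=3 → [2, 5, 9, 7, 8, 4, 11, 15]
arr[mid]=7<9: swap arr[2],arr[3]; lo=3,mid=4 → [2, 5, 7, 9, 8, 4, 11, 15]
arr[mid]=8<9: swap arr[3],arr[4]; lo=4,mid=5 → [2, 5, 7, 8, 9, 4, 11, 15]
arr[mid]=4<9: swap arr[4],arr[5]; lo=5,mid=6 → [2, 5, 7, 8, 4, 9, 11, 15]
arr[mid]=11>9: swap arr[6],arr[6]; hi=5 → [2, 5, 7, 8, 4, 9, 11, 15]
end: lo=5, hi=5; arr = [2, 5, 7, 8, 4, 9, 11, 15]

[2, 5, 7, 8, 4, 9, 11, 15]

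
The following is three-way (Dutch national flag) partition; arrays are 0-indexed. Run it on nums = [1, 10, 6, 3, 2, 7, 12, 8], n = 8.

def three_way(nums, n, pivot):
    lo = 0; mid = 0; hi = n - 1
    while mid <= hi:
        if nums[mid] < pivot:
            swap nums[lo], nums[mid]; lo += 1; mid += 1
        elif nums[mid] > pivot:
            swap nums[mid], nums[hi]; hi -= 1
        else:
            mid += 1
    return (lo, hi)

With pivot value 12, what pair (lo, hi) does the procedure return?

pivot = 12; lo=0, mid=0, hi=7
nums[mid]=1<12: swap nums[0],nums[0]; lo=1,mid=1 → [1, 10, 6, 3, 2, 7, 12, 8]
nums[mid]=10<12: swap nums[1],nums[1]; lo=2,mid=2 → [1, 10, 6, 3, 2, 7, 12, 8]
nums[mid]=6<12: swap nums[2],nums[2]; lo=3,mid=3 → [1, 10, 6, 3, 2, 7, 12, 8]
nums[mid]=3<12: swap nums[3],nums[3]; lo=4,mid=4 → [1, 10, 6, 3, 2, 7, 12, 8]
nums[mid]=2<12: swap nums[4],nums[4]; lo=5,mid=5 → [1, 10, 6, 3, 2, 7, 12, 8]
nums[mid]=7<12: swap nums[5],nums[5]; lo=6,mid=6 → [1, 10, 6, 3, 2, 7, 12, 8]
nums[mid]=12=12: mid=7
nums[mid]=8<12: swap nums[6],nums[7]; lo=7,mid=8 → [1, 10, 6, 3, 2, 7, 8, 12]
end: lo=7, hi=7; nums = [1, 10, 6, 3, 2, 7, 8, 12]

(7, 7)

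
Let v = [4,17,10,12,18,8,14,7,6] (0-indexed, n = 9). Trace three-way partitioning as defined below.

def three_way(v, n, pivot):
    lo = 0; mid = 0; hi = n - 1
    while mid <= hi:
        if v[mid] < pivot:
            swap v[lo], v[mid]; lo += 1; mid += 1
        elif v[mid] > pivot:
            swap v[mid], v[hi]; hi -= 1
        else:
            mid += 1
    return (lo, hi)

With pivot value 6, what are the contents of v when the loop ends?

[4,6,12,18,8,14,7,10,17]

lo=0 mid=0 hi=8
4<6: swap(0,0), lo=1 mid=1 ⇒ [4,17,10,12,18,8,14,7,6]
17>6: swap(1,8), hi=7 ⇒ [4,6,10,12,18,8,14,7,17]
6=6: mid=2
10>6: swap(2,7), hi=6 ⇒ [4,6,7,12,18,8,14,10,17]
7>6: swap(2,6), hi=5 ⇒ [4,6,14,12,18,8,7,10,17]
14>6: swap(2,5), hi=4 ⇒ [4,6,8,12,18,14,7,10,17]
8>6: swap(2,4), hi=3 ⇒ [4,6,18,12,8,14,7,10,17]
18>6: swap(2,3), hi=2 ⇒ [4,6,12,18,8,14,7,10,17]
12>6: swap(2,2), hi=1 ⇒ [4,6,12,18,8,14,7,10,17]
done. lo=1 hi=1; v=[4,6,12,18,8,14,7,10,17]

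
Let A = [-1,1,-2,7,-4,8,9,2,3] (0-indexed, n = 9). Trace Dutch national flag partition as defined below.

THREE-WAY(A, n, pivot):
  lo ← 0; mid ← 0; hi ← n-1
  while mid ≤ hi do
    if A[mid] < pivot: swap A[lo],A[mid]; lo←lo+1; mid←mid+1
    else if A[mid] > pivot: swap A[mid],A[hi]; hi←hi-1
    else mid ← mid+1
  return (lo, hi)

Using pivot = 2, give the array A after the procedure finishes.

pivot = 2; lo=0, mid=0, hi=8
A[mid]=-1<2: swap A[0],A[0]; lo=1,mid=1 → [-1,1,-2,7,-4,8,9,2,3]
A[mid]=1<2: swap A[1],A[1]; lo=2,mid=2 → [-1,1,-2,7,-4,8,9,2,3]
A[mid]=-2<2: swap A[2],A[2]; lo=3,mid=3 → [-1,1,-2,7,-4,8,9,2,3]
A[mid]=7>2: swap A[3],A[8]; hi=7 → [-1,1,-2,3,-4,8,9,2,7]
A[mid]=3>2: swap A[3],A[7]; hi=6 → [-1,1,-2,2,-4,8,9,3,7]
A[mid]=2=2: mid=4
A[mid]=-4<2: swap A[3],A[4]; lo=4,mid=5 → [-1,1,-2,-4,2,8,9,3,7]
A[mid]=8>2: swap A[5],A[6]; hi=5 → [-1,1,-2,-4,2,9,8,3,7]
A[mid]=9>2: swap A[5],A[5]; hi=4 → [-1,1,-2,-4,2,9,8,3,7]
end: lo=4, hi=4; A = [-1,1,-2,-4,2,9,8,3,7]

[-1,1,-2,-4,2,9,8,3,7]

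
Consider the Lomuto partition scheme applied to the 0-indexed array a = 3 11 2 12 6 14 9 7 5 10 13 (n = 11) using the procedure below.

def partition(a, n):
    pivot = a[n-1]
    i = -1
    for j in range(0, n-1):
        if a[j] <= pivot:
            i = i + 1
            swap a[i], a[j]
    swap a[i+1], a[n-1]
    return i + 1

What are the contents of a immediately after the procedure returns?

pivot = a[10] = 13; i = -1
j=0: a[0]=3 ≤ 13 → i=0, swap a[0],a[0] (no change) → 3 11 2 12 6 14 9 7 5 10 13
j=1: a[1]=11 ≤ 13 → i=1, swap a[1],a[1] (no change) → 3 11 2 12 6 14 9 7 5 10 13
j=2: a[2]=2 ≤ 13 → i=2, swap a[2],a[2] (no change) → 3 11 2 12 6 14 9 7 5 10 13
j=3: a[3]=12 ≤ 13 → i=3, swap a[3],a[3] (no change) → 3 11 2 12 6 14 9 7 5 10 13
j=4: a[4]=6 ≤ 13 → i=4, swap a[4],a[4] (no change) → 3 11 2 12 6 14 9 7 5 10 13
j=5: a[5]=14 > 13 → no swap
j=6: a[6]=9 ≤ 13 → i=5, swap a[5],a[6] → 3 11 2 12 6 9 14 7 5 10 13
j=7: a[7]=7 ≤ 13 → i=6, swap a[6],a[7] → 3 11 2 12 6 9 7 14 5 10 13
j=8: a[8]=5 ≤ 13 → i=7, swap a[7],a[8] → 3 11 2 12 6 9 7 5 14 10 13
j=9: a[9]=10 ≤ 13 → i=8, swap a[8],a[9] → 3 11 2 12 6 9 7 5 10 14 13
final swap a[9],a[10] → 3 11 2 12 6 9 7 5 10 13 14; return 9

3 11 2 12 6 9 7 5 10 13 14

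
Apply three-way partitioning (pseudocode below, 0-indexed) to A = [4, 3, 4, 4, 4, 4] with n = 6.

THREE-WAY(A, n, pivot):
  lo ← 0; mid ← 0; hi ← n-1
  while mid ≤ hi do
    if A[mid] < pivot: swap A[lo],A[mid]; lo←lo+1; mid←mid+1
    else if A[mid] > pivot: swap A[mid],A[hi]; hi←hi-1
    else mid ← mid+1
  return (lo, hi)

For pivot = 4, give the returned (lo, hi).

(1, 5)

lo=0 mid=0 hi=5
4=4: mid=1
3<4: swap(0,1), lo=1 mid=2 ⇒ [3, 4, 4, 4, 4, 4]
4=4: mid=3
4=4: mid=4
4=4: mid=5
4=4: mid=6
done. lo=1 hi=5; A=[3, 4, 4, 4, 4, 4]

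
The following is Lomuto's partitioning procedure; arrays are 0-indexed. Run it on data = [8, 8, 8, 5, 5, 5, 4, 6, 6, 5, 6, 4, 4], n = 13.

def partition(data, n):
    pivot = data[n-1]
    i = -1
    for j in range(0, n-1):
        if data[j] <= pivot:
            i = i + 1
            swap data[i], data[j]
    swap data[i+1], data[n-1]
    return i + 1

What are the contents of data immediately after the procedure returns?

[4, 4, 4, 5, 5, 5, 8, 6, 6, 5, 6, 8, 8]

pivot = data[12] = 4; i = -1
j=0: data[0]=8 > 4 → no swap
j=1: data[1]=8 > 4 → no swap
j=2: data[2]=8 > 4 → no swap
j=3: data[3]=5 > 4 → no swap
j=4: data[4]=5 > 4 → no swap
j=5: data[5]=5 > 4 → no swap
j=6: data[6]=4 ≤ 4 → i=0, swap data[0],data[6] → [4, 8, 8, 5, 5, 5, 8, 6, 6, 5, 6, 4, 4]
j=7: data[7]=6 > 4 → no swap
j=8: data[8]=6 > 4 → no swap
j=9: data[9]=5 > 4 → no swap
j=10: data[10]=6 > 4 → no swap
j=11: data[11]=4 ≤ 4 → i=1, swap data[1],data[11] → [4, 4, 8, 5, 5, 5, 8, 6, 6, 5, 6, 8, 4]
final swap data[2],data[12] → [4, 4, 4, 5, 5, 5, 8, 6, 6, 5, 6, 8, 8]; return 2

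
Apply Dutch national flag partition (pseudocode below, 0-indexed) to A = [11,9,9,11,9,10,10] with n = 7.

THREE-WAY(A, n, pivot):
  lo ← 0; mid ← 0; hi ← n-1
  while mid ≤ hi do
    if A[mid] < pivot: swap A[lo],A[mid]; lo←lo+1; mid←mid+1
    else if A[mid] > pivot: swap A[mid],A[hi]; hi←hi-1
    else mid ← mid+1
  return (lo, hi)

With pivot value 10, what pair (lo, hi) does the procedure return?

(3, 4)

pivot = 10; lo=0, mid=0, hi=6
A[mid]=11>10: swap A[0],A[6]; hi=5 → [10,9,9,11,9,10,11]
A[mid]=10=10: mid=1
A[mid]=9<10: swap A[0],A[1]; lo=1,mid=2 → [9,10,9,11,9,10,11]
A[mid]=9<10: swap A[1],A[2]; lo=2,mid=3 → [9,9,10,11,9,10,11]
A[mid]=11>10: swap A[3],A[5]; hi=4 → [9,9,10,10,9,11,11]
A[mid]=10=10: mid=4
A[mid]=9<10: swap A[2],A[4]; lo=3,mid=5 → [9,9,9,10,10,11,11]
end: lo=3, hi=4; A = [9,9,9,10,10,11,11]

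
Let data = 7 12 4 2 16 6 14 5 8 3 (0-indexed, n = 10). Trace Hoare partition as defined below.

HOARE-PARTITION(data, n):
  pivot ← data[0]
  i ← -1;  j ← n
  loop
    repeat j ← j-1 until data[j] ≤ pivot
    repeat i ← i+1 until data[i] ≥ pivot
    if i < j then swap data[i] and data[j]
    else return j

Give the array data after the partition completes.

pivot=7
j stops at 9 (3), i stops at 0 (7); swap ⇒ 3 12 4 2 16 6 14 5 8 7
j stops at 7 (5), i stops at 1 (12); swap ⇒ 3 5 4 2 16 6 14 12 8 7
j stops at 5 (6), i stops at 4 (16); swap ⇒ 3 5 4 2 6 16 14 12 8 7
j stops at 4, i stops at 5; i≥j ⇒ return 4. data=3 5 4 2 6 16 14 12 8 7

3 5 4 2 6 16 14 12 8 7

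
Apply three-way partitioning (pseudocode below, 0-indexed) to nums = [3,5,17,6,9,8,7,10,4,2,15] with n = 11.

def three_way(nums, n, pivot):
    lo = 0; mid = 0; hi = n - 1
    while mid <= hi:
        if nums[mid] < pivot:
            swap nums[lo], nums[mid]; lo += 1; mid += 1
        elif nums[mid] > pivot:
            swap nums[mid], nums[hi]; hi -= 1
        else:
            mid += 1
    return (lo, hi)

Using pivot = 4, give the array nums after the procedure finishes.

[3,2,4,9,8,7,10,6,17,15,5]

lo=0 mid=0 hi=10
3<4: swap(0,0), lo=1 mid=1 ⇒ [3,5,17,6,9,8,7,10,4,2,15]
5>4: swap(1,10), hi=9 ⇒ [3,15,17,6,9,8,7,10,4,2,5]
15>4: swap(1,9), hi=8 ⇒ [3,2,17,6,9,8,7,10,4,15,5]
2<4: swap(1,1), lo=2 mid=2 ⇒ [3,2,17,6,9,8,7,10,4,15,5]
17>4: swap(2,8), hi=7 ⇒ [3,2,4,6,9,8,7,10,17,15,5]
4=4: mid=3
6>4: swap(3,7), hi=6 ⇒ [3,2,4,10,9,8,7,6,17,15,5]
10>4: swap(3,6), hi=5 ⇒ [3,2,4,7,9,8,10,6,17,15,5]
7>4: swap(3,5), hi=4 ⇒ [3,2,4,8,9,7,10,6,17,15,5]
8>4: swap(3,4), hi=3 ⇒ [3,2,4,9,8,7,10,6,17,15,5]
9>4: swap(3,3), hi=2 ⇒ [3,2,4,9,8,7,10,6,17,15,5]
done. lo=2 hi=2; nums=[3,2,4,9,8,7,10,6,17,15,5]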